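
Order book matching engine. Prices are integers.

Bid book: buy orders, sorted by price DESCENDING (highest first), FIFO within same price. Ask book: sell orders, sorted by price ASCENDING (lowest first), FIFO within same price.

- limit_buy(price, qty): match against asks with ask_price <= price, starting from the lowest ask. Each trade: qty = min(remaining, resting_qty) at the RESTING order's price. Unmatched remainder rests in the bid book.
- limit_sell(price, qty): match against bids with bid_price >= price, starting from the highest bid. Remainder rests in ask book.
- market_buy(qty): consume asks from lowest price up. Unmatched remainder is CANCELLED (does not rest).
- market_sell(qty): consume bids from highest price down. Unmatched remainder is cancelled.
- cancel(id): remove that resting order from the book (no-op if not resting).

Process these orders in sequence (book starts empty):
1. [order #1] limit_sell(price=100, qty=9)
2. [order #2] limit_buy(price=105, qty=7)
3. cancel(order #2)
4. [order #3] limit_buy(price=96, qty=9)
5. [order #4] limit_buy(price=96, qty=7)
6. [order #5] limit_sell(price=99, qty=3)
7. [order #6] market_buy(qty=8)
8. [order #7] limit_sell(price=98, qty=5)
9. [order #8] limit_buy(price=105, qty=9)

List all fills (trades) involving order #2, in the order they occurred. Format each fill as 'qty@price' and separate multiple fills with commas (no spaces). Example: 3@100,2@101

Answer: 7@100

Derivation:
After op 1 [order #1] limit_sell(price=100, qty=9): fills=none; bids=[-] asks=[#1:9@100]
After op 2 [order #2] limit_buy(price=105, qty=7): fills=#2x#1:7@100; bids=[-] asks=[#1:2@100]
After op 3 cancel(order #2): fills=none; bids=[-] asks=[#1:2@100]
After op 4 [order #3] limit_buy(price=96, qty=9): fills=none; bids=[#3:9@96] asks=[#1:2@100]
After op 5 [order #4] limit_buy(price=96, qty=7): fills=none; bids=[#3:9@96 #4:7@96] asks=[#1:2@100]
After op 6 [order #5] limit_sell(price=99, qty=3): fills=none; bids=[#3:9@96 #4:7@96] asks=[#5:3@99 #1:2@100]
After op 7 [order #6] market_buy(qty=8): fills=#6x#5:3@99 #6x#1:2@100; bids=[#3:9@96 #4:7@96] asks=[-]
After op 8 [order #7] limit_sell(price=98, qty=5): fills=none; bids=[#3:9@96 #4:7@96] asks=[#7:5@98]
After op 9 [order #8] limit_buy(price=105, qty=9): fills=#8x#7:5@98; bids=[#8:4@105 #3:9@96 #4:7@96] asks=[-]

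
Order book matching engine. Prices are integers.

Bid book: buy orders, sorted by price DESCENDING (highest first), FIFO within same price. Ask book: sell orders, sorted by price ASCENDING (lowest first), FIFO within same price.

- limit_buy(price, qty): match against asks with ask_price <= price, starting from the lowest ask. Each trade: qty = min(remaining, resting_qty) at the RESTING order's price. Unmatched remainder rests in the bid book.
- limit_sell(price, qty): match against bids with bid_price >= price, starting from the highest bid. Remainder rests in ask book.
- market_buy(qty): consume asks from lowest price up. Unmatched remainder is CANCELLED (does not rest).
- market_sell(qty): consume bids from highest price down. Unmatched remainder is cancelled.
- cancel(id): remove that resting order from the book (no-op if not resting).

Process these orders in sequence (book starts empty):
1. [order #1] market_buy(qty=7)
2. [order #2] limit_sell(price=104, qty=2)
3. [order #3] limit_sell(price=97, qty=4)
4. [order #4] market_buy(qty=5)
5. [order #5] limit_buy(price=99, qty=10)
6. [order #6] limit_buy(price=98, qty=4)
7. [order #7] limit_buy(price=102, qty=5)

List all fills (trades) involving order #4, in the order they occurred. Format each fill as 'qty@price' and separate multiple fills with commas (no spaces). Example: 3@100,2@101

After op 1 [order #1] market_buy(qty=7): fills=none; bids=[-] asks=[-]
After op 2 [order #2] limit_sell(price=104, qty=2): fills=none; bids=[-] asks=[#2:2@104]
After op 3 [order #3] limit_sell(price=97, qty=4): fills=none; bids=[-] asks=[#3:4@97 #2:2@104]
After op 4 [order #4] market_buy(qty=5): fills=#4x#3:4@97 #4x#2:1@104; bids=[-] asks=[#2:1@104]
After op 5 [order #5] limit_buy(price=99, qty=10): fills=none; bids=[#5:10@99] asks=[#2:1@104]
After op 6 [order #6] limit_buy(price=98, qty=4): fills=none; bids=[#5:10@99 #6:4@98] asks=[#2:1@104]
After op 7 [order #7] limit_buy(price=102, qty=5): fills=none; bids=[#7:5@102 #5:10@99 #6:4@98] asks=[#2:1@104]

Answer: 4@97,1@104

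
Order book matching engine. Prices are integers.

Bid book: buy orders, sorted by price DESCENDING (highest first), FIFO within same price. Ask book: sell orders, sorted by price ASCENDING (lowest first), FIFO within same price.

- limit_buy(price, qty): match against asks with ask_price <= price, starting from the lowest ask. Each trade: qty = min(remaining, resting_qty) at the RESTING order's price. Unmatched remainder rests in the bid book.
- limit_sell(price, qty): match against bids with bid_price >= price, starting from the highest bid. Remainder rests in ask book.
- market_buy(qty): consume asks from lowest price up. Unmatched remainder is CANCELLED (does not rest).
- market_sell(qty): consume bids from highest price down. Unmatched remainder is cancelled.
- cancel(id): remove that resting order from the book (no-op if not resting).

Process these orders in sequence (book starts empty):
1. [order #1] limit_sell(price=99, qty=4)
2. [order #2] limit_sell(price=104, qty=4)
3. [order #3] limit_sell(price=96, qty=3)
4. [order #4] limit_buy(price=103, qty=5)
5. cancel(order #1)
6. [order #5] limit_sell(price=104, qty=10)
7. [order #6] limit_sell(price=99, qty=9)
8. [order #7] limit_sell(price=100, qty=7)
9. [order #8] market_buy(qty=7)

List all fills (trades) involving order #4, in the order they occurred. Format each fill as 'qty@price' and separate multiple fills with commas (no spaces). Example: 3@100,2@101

Answer: 3@96,2@99

Derivation:
After op 1 [order #1] limit_sell(price=99, qty=4): fills=none; bids=[-] asks=[#1:4@99]
After op 2 [order #2] limit_sell(price=104, qty=4): fills=none; bids=[-] asks=[#1:4@99 #2:4@104]
After op 3 [order #3] limit_sell(price=96, qty=3): fills=none; bids=[-] asks=[#3:3@96 #1:4@99 #2:4@104]
After op 4 [order #4] limit_buy(price=103, qty=5): fills=#4x#3:3@96 #4x#1:2@99; bids=[-] asks=[#1:2@99 #2:4@104]
After op 5 cancel(order #1): fills=none; bids=[-] asks=[#2:4@104]
After op 6 [order #5] limit_sell(price=104, qty=10): fills=none; bids=[-] asks=[#2:4@104 #5:10@104]
After op 7 [order #6] limit_sell(price=99, qty=9): fills=none; bids=[-] asks=[#6:9@99 #2:4@104 #5:10@104]
After op 8 [order #7] limit_sell(price=100, qty=7): fills=none; bids=[-] asks=[#6:9@99 #7:7@100 #2:4@104 #5:10@104]
After op 9 [order #8] market_buy(qty=7): fills=#8x#6:7@99; bids=[-] asks=[#6:2@99 #7:7@100 #2:4@104 #5:10@104]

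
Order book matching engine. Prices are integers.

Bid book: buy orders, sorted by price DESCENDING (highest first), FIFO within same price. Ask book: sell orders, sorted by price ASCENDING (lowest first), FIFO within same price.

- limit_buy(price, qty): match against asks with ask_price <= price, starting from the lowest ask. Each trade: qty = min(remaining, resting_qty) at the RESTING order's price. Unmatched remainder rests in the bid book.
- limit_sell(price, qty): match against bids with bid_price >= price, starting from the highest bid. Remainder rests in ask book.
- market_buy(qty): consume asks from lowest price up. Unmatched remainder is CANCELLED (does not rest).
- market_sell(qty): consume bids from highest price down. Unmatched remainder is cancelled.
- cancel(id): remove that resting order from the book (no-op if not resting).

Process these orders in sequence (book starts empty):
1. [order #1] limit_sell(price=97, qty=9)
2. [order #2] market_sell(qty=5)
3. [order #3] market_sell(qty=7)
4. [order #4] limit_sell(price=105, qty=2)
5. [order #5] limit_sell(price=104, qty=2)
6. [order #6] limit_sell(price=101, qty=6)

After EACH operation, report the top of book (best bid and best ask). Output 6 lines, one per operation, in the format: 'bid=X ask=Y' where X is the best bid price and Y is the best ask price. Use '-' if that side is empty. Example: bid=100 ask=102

Answer: bid=- ask=97
bid=- ask=97
bid=- ask=97
bid=- ask=97
bid=- ask=97
bid=- ask=97

Derivation:
After op 1 [order #1] limit_sell(price=97, qty=9): fills=none; bids=[-] asks=[#1:9@97]
After op 2 [order #2] market_sell(qty=5): fills=none; bids=[-] asks=[#1:9@97]
After op 3 [order #3] market_sell(qty=7): fills=none; bids=[-] asks=[#1:9@97]
After op 4 [order #4] limit_sell(price=105, qty=2): fills=none; bids=[-] asks=[#1:9@97 #4:2@105]
After op 5 [order #5] limit_sell(price=104, qty=2): fills=none; bids=[-] asks=[#1:9@97 #5:2@104 #4:2@105]
After op 6 [order #6] limit_sell(price=101, qty=6): fills=none; bids=[-] asks=[#1:9@97 #6:6@101 #5:2@104 #4:2@105]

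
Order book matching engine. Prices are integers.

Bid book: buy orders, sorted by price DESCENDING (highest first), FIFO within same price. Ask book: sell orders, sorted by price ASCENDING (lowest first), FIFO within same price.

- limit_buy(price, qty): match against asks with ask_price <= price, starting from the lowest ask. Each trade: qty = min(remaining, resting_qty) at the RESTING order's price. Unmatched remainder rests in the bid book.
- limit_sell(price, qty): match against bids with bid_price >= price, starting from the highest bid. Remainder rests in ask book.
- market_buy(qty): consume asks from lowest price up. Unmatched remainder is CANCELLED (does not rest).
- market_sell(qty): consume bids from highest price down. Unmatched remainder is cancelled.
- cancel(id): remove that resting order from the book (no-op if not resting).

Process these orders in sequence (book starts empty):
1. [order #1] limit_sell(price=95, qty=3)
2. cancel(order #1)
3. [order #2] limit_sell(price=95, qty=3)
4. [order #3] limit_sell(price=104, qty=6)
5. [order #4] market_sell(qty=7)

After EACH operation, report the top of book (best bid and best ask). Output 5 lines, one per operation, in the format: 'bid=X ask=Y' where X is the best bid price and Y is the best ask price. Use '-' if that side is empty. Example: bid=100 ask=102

Answer: bid=- ask=95
bid=- ask=-
bid=- ask=95
bid=- ask=95
bid=- ask=95

Derivation:
After op 1 [order #1] limit_sell(price=95, qty=3): fills=none; bids=[-] asks=[#1:3@95]
After op 2 cancel(order #1): fills=none; bids=[-] asks=[-]
After op 3 [order #2] limit_sell(price=95, qty=3): fills=none; bids=[-] asks=[#2:3@95]
After op 4 [order #3] limit_sell(price=104, qty=6): fills=none; bids=[-] asks=[#2:3@95 #3:6@104]
After op 5 [order #4] market_sell(qty=7): fills=none; bids=[-] asks=[#2:3@95 #3:6@104]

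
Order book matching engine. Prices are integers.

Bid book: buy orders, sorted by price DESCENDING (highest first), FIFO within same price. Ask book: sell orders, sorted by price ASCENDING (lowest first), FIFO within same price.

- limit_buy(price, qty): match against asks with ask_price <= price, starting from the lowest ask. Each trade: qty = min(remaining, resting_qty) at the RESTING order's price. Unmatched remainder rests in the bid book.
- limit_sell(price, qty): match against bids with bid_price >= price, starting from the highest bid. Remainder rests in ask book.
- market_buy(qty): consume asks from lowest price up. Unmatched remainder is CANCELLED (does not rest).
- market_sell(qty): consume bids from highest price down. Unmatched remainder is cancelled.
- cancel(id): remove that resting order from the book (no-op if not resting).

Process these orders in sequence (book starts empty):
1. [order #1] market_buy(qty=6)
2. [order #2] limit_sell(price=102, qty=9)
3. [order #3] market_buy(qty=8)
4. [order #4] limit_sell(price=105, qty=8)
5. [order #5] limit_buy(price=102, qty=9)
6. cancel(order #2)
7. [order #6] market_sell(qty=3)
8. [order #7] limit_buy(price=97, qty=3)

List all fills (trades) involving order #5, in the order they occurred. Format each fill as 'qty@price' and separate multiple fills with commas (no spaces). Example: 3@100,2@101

Answer: 1@102,3@102

Derivation:
After op 1 [order #1] market_buy(qty=6): fills=none; bids=[-] asks=[-]
After op 2 [order #2] limit_sell(price=102, qty=9): fills=none; bids=[-] asks=[#2:9@102]
After op 3 [order #3] market_buy(qty=8): fills=#3x#2:8@102; bids=[-] asks=[#2:1@102]
After op 4 [order #4] limit_sell(price=105, qty=8): fills=none; bids=[-] asks=[#2:1@102 #4:8@105]
After op 5 [order #5] limit_buy(price=102, qty=9): fills=#5x#2:1@102; bids=[#5:8@102] asks=[#4:8@105]
After op 6 cancel(order #2): fills=none; bids=[#5:8@102] asks=[#4:8@105]
After op 7 [order #6] market_sell(qty=3): fills=#5x#6:3@102; bids=[#5:5@102] asks=[#4:8@105]
After op 8 [order #7] limit_buy(price=97, qty=3): fills=none; bids=[#5:5@102 #7:3@97] asks=[#4:8@105]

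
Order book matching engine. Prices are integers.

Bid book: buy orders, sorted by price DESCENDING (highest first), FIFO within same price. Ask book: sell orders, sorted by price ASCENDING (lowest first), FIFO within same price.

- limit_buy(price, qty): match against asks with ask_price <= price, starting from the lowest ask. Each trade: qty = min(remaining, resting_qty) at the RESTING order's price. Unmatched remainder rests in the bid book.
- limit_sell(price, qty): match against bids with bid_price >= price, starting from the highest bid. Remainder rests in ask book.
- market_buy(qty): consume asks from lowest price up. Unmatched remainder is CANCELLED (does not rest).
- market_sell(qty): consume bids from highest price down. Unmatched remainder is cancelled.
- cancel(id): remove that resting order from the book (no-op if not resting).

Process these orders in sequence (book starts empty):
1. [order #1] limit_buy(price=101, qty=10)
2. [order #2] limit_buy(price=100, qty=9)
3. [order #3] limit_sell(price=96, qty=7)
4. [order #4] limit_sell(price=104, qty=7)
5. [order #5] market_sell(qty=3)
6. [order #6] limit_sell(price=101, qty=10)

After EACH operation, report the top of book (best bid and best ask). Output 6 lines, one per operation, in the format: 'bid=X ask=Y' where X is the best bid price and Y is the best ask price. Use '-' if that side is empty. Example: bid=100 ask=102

After op 1 [order #1] limit_buy(price=101, qty=10): fills=none; bids=[#1:10@101] asks=[-]
After op 2 [order #2] limit_buy(price=100, qty=9): fills=none; bids=[#1:10@101 #2:9@100] asks=[-]
After op 3 [order #3] limit_sell(price=96, qty=7): fills=#1x#3:7@101; bids=[#1:3@101 #2:9@100] asks=[-]
After op 4 [order #4] limit_sell(price=104, qty=7): fills=none; bids=[#1:3@101 #2:9@100] asks=[#4:7@104]
After op 5 [order #5] market_sell(qty=3): fills=#1x#5:3@101; bids=[#2:9@100] asks=[#4:7@104]
After op 6 [order #6] limit_sell(price=101, qty=10): fills=none; bids=[#2:9@100] asks=[#6:10@101 #4:7@104]

Answer: bid=101 ask=-
bid=101 ask=-
bid=101 ask=-
bid=101 ask=104
bid=100 ask=104
bid=100 ask=101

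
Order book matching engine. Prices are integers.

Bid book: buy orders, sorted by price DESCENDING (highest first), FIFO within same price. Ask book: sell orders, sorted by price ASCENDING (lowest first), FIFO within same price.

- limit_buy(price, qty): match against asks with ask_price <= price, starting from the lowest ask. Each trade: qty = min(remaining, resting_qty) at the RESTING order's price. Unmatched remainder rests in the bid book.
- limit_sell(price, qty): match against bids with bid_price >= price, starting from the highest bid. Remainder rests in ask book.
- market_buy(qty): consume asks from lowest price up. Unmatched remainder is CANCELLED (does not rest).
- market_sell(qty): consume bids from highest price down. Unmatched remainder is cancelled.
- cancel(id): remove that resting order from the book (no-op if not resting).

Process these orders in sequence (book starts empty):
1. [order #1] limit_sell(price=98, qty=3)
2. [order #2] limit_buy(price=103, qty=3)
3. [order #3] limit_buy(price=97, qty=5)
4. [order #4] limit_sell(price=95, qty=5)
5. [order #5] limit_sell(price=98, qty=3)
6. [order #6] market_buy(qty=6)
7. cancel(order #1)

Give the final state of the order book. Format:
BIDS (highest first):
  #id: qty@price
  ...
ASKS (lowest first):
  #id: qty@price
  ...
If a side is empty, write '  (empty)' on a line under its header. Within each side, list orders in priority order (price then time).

Answer: BIDS (highest first):
  (empty)
ASKS (lowest first):
  (empty)

Derivation:
After op 1 [order #1] limit_sell(price=98, qty=3): fills=none; bids=[-] asks=[#1:3@98]
After op 2 [order #2] limit_buy(price=103, qty=3): fills=#2x#1:3@98; bids=[-] asks=[-]
After op 3 [order #3] limit_buy(price=97, qty=5): fills=none; bids=[#3:5@97] asks=[-]
After op 4 [order #4] limit_sell(price=95, qty=5): fills=#3x#4:5@97; bids=[-] asks=[-]
After op 5 [order #5] limit_sell(price=98, qty=3): fills=none; bids=[-] asks=[#5:3@98]
After op 6 [order #6] market_buy(qty=6): fills=#6x#5:3@98; bids=[-] asks=[-]
After op 7 cancel(order #1): fills=none; bids=[-] asks=[-]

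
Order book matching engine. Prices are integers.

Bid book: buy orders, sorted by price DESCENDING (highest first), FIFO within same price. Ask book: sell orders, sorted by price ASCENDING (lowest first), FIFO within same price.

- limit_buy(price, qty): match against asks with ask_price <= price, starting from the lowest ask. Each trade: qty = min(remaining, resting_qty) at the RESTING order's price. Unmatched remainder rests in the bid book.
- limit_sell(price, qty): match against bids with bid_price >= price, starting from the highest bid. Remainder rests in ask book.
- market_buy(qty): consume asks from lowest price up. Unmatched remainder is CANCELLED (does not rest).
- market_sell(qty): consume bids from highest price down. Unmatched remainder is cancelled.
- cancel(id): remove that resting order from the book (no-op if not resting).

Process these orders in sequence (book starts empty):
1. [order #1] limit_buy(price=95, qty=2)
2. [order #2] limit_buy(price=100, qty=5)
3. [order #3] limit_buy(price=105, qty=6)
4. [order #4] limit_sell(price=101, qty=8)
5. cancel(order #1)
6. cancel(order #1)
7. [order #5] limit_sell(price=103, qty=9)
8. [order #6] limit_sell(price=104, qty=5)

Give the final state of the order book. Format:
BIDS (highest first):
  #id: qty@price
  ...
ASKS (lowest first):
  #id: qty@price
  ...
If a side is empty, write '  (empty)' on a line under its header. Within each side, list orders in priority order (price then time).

After op 1 [order #1] limit_buy(price=95, qty=2): fills=none; bids=[#1:2@95] asks=[-]
After op 2 [order #2] limit_buy(price=100, qty=5): fills=none; bids=[#2:5@100 #1:2@95] asks=[-]
After op 3 [order #3] limit_buy(price=105, qty=6): fills=none; bids=[#3:6@105 #2:5@100 #1:2@95] asks=[-]
After op 4 [order #4] limit_sell(price=101, qty=8): fills=#3x#4:6@105; bids=[#2:5@100 #1:2@95] asks=[#4:2@101]
After op 5 cancel(order #1): fills=none; bids=[#2:5@100] asks=[#4:2@101]
After op 6 cancel(order #1): fills=none; bids=[#2:5@100] asks=[#4:2@101]
After op 7 [order #5] limit_sell(price=103, qty=9): fills=none; bids=[#2:5@100] asks=[#4:2@101 #5:9@103]
After op 8 [order #6] limit_sell(price=104, qty=5): fills=none; bids=[#2:5@100] asks=[#4:2@101 #5:9@103 #6:5@104]

Answer: BIDS (highest first):
  #2: 5@100
ASKS (lowest first):
  #4: 2@101
  #5: 9@103
  #6: 5@104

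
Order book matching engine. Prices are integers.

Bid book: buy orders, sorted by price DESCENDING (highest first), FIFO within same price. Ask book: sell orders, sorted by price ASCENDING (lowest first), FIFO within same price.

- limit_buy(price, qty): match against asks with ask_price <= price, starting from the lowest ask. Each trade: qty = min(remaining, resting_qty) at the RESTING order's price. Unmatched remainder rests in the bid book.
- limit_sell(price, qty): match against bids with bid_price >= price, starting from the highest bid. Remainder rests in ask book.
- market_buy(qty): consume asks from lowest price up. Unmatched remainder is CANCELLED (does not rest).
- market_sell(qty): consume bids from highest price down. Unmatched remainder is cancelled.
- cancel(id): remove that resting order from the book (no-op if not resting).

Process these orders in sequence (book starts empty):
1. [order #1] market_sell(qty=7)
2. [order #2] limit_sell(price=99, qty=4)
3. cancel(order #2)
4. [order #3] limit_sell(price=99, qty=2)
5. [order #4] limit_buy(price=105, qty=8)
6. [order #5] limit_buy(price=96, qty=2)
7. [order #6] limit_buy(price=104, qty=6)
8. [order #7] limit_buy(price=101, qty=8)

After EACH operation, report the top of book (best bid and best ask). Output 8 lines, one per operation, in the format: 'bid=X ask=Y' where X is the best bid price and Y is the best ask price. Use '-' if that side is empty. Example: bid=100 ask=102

After op 1 [order #1] market_sell(qty=7): fills=none; bids=[-] asks=[-]
After op 2 [order #2] limit_sell(price=99, qty=4): fills=none; bids=[-] asks=[#2:4@99]
After op 3 cancel(order #2): fills=none; bids=[-] asks=[-]
After op 4 [order #3] limit_sell(price=99, qty=2): fills=none; bids=[-] asks=[#3:2@99]
After op 5 [order #4] limit_buy(price=105, qty=8): fills=#4x#3:2@99; bids=[#4:6@105] asks=[-]
After op 6 [order #5] limit_buy(price=96, qty=2): fills=none; bids=[#4:6@105 #5:2@96] asks=[-]
After op 7 [order #6] limit_buy(price=104, qty=6): fills=none; bids=[#4:6@105 #6:6@104 #5:2@96] asks=[-]
After op 8 [order #7] limit_buy(price=101, qty=8): fills=none; bids=[#4:6@105 #6:6@104 #7:8@101 #5:2@96] asks=[-]

Answer: bid=- ask=-
bid=- ask=99
bid=- ask=-
bid=- ask=99
bid=105 ask=-
bid=105 ask=-
bid=105 ask=-
bid=105 ask=-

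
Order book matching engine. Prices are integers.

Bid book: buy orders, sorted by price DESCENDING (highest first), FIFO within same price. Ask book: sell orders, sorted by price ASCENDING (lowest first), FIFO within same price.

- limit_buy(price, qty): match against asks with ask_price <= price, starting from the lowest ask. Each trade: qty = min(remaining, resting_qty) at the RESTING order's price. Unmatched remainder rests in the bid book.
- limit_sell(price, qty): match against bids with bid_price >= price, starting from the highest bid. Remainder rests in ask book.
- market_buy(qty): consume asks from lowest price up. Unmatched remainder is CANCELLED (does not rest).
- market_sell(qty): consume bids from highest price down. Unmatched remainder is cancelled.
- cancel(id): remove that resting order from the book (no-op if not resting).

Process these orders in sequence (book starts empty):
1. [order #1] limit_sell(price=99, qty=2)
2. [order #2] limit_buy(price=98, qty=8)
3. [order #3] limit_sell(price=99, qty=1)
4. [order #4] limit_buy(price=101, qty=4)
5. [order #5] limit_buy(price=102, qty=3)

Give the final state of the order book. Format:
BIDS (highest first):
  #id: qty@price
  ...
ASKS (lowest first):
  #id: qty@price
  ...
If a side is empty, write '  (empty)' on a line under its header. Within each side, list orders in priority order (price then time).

After op 1 [order #1] limit_sell(price=99, qty=2): fills=none; bids=[-] asks=[#1:2@99]
After op 2 [order #2] limit_buy(price=98, qty=8): fills=none; bids=[#2:8@98] asks=[#1:2@99]
After op 3 [order #3] limit_sell(price=99, qty=1): fills=none; bids=[#2:8@98] asks=[#1:2@99 #3:1@99]
After op 4 [order #4] limit_buy(price=101, qty=4): fills=#4x#1:2@99 #4x#3:1@99; bids=[#4:1@101 #2:8@98] asks=[-]
After op 5 [order #5] limit_buy(price=102, qty=3): fills=none; bids=[#5:3@102 #4:1@101 #2:8@98] asks=[-]

Answer: BIDS (highest first):
  #5: 3@102
  #4: 1@101
  #2: 8@98
ASKS (lowest first):
  (empty)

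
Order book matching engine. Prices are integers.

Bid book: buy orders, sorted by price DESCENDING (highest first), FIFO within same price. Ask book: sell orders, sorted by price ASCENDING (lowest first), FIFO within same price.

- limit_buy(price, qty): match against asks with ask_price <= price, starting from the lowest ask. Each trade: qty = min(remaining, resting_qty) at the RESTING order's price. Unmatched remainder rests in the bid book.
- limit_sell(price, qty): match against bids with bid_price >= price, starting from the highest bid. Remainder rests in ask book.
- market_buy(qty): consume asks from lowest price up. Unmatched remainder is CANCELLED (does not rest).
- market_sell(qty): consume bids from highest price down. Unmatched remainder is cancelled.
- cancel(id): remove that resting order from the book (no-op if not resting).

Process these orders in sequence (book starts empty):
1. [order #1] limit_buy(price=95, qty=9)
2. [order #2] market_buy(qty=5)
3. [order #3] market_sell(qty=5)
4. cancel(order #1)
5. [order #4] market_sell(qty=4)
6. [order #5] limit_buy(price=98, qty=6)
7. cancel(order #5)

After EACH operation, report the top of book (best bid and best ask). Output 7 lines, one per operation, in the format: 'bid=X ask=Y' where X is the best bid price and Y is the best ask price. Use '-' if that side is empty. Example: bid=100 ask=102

Answer: bid=95 ask=-
bid=95 ask=-
bid=95 ask=-
bid=- ask=-
bid=- ask=-
bid=98 ask=-
bid=- ask=-

Derivation:
After op 1 [order #1] limit_buy(price=95, qty=9): fills=none; bids=[#1:9@95] asks=[-]
After op 2 [order #2] market_buy(qty=5): fills=none; bids=[#1:9@95] asks=[-]
After op 3 [order #3] market_sell(qty=5): fills=#1x#3:5@95; bids=[#1:4@95] asks=[-]
After op 4 cancel(order #1): fills=none; bids=[-] asks=[-]
After op 5 [order #4] market_sell(qty=4): fills=none; bids=[-] asks=[-]
After op 6 [order #5] limit_buy(price=98, qty=6): fills=none; bids=[#5:6@98] asks=[-]
After op 7 cancel(order #5): fills=none; bids=[-] asks=[-]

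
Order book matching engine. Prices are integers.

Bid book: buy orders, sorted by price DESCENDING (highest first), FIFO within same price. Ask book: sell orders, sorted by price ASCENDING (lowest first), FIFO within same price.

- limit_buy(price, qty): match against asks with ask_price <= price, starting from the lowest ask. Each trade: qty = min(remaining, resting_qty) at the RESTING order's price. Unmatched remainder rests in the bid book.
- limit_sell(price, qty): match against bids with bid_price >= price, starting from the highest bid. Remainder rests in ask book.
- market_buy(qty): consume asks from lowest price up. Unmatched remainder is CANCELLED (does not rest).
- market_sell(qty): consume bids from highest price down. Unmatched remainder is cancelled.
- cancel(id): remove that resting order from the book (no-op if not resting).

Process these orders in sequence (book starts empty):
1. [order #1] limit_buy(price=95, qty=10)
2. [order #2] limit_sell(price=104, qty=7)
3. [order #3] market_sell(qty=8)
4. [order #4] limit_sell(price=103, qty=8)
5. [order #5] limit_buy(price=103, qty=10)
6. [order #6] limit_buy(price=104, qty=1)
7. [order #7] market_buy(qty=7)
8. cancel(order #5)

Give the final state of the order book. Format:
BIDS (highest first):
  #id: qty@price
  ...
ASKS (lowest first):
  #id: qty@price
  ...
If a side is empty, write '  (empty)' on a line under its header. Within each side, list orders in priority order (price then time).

Answer: BIDS (highest first):
  #1: 2@95
ASKS (lowest first):
  (empty)

Derivation:
After op 1 [order #1] limit_buy(price=95, qty=10): fills=none; bids=[#1:10@95] asks=[-]
After op 2 [order #2] limit_sell(price=104, qty=7): fills=none; bids=[#1:10@95] asks=[#2:7@104]
After op 3 [order #3] market_sell(qty=8): fills=#1x#3:8@95; bids=[#1:2@95] asks=[#2:7@104]
After op 4 [order #4] limit_sell(price=103, qty=8): fills=none; bids=[#1:2@95] asks=[#4:8@103 #2:7@104]
After op 5 [order #5] limit_buy(price=103, qty=10): fills=#5x#4:8@103; bids=[#5:2@103 #1:2@95] asks=[#2:7@104]
After op 6 [order #6] limit_buy(price=104, qty=1): fills=#6x#2:1@104; bids=[#5:2@103 #1:2@95] asks=[#2:6@104]
After op 7 [order #7] market_buy(qty=7): fills=#7x#2:6@104; bids=[#5:2@103 #1:2@95] asks=[-]
After op 8 cancel(order #5): fills=none; bids=[#1:2@95] asks=[-]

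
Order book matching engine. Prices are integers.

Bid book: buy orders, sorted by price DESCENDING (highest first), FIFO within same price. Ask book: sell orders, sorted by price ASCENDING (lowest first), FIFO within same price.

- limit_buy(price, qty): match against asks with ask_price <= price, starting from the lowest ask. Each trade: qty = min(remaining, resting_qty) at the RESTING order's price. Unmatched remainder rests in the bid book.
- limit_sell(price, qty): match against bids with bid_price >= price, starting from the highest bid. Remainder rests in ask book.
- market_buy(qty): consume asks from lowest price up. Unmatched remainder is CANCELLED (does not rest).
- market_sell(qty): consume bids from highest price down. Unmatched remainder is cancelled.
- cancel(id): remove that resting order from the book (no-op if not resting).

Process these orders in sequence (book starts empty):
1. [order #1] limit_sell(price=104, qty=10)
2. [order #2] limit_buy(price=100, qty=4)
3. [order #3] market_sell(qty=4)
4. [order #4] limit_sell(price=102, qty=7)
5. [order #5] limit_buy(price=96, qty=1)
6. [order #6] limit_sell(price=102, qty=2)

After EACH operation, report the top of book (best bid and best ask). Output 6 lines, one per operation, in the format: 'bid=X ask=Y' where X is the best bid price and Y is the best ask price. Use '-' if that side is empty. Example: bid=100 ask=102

After op 1 [order #1] limit_sell(price=104, qty=10): fills=none; bids=[-] asks=[#1:10@104]
After op 2 [order #2] limit_buy(price=100, qty=4): fills=none; bids=[#2:4@100] asks=[#1:10@104]
After op 3 [order #3] market_sell(qty=4): fills=#2x#3:4@100; bids=[-] asks=[#1:10@104]
After op 4 [order #4] limit_sell(price=102, qty=7): fills=none; bids=[-] asks=[#4:7@102 #1:10@104]
After op 5 [order #5] limit_buy(price=96, qty=1): fills=none; bids=[#5:1@96] asks=[#4:7@102 #1:10@104]
After op 6 [order #6] limit_sell(price=102, qty=2): fills=none; bids=[#5:1@96] asks=[#4:7@102 #6:2@102 #1:10@104]

Answer: bid=- ask=104
bid=100 ask=104
bid=- ask=104
bid=- ask=102
bid=96 ask=102
bid=96 ask=102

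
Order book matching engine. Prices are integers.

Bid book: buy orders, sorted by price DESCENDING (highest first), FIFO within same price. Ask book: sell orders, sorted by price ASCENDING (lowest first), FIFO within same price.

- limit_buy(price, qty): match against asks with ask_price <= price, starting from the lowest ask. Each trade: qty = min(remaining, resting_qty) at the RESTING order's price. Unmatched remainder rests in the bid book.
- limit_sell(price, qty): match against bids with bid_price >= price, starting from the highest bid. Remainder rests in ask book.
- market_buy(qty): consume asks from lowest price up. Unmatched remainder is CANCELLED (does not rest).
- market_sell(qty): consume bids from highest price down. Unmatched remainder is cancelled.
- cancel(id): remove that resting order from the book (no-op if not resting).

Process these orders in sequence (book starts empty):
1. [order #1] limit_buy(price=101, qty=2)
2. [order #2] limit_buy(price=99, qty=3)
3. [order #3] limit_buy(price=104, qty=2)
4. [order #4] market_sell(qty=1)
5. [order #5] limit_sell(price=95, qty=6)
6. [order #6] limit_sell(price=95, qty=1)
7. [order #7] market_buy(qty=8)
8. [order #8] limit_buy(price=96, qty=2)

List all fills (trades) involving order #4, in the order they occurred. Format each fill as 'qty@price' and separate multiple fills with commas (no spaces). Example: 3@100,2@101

Answer: 1@104

Derivation:
After op 1 [order #1] limit_buy(price=101, qty=2): fills=none; bids=[#1:2@101] asks=[-]
After op 2 [order #2] limit_buy(price=99, qty=3): fills=none; bids=[#1:2@101 #2:3@99] asks=[-]
After op 3 [order #3] limit_buy(price=104, qty=2): fills=none; bids=[#3:2@104 #1:2@101 #2:3@99] asks=[-]
After op 4 [order #4] market_sell(qty=1): fills=#3x#4:1@104; bids=[#3:1@104 #1:2@101 #2:3@99] asks=[-]
After op 5 [order #5] limit_sell(price=95, qty=6): fills=#3x#5:1@104 #1x#5:2@101 #2x#5:3@99; bids=[-] asks=[-]
After op 6 [order #6] limit_sell(price=95, qty=1): fills=none; bids=[-] asks=[#6:1@95]
After op 7 [order #7] market_buy(qty=8): fills=#7x#6:1@95; bids=[-] asks=[-]
After op 8 [order #8] limit_buy(price=96, qty=2): fills=none; bids=[#8:2@96] asks=[-]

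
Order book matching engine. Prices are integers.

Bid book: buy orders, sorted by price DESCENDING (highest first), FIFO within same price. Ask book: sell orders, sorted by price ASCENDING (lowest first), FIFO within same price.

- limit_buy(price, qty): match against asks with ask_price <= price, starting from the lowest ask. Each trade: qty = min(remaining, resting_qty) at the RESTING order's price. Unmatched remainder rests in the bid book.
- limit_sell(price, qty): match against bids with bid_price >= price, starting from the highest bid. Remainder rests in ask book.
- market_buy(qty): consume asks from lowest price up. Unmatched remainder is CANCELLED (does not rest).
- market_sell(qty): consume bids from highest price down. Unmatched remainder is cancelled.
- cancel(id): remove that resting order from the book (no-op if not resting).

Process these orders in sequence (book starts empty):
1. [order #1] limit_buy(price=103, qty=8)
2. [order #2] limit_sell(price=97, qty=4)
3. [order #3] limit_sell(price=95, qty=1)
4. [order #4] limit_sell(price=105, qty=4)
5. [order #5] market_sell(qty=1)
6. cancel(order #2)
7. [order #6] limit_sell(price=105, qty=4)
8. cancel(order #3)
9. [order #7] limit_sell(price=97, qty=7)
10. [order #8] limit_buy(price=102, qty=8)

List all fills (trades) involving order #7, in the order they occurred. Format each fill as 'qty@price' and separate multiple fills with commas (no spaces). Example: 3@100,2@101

Answer: 2@103,5@97

Derivation:
After op 1 [order #1] limit_buy(price=103, qty=8): fills=none; bids=[#1:8@103] asks=[-]
After op 2 [order #2] limit_sell(price=97, qty=4): fills=#1x#2:4@103; bids=[#1:4@103] asks=[-]
After op 3 [order #3] limit_sell(price=95, qty=1): fills=#1x#3:1@103; bids=[#1:3@103] asks=[-]
After op 4 [order #4] limit_sell(price=105, qty=4): fills=none; bids=[#1:3@103] asks=[#4:4@105]
After op 5 [order #5] market_sell(qty=1): fills=#1x#5:1@103; bids=[#1:2@103] asks=[#4:4@105]
After op 6 cancel(order #2): fills=none; bids=[#1:2@103] asks=[#4:4@105]
After op 7 [order #6] limit_sell(price=105, qty=4): fills=none; bids=[#1:2@103] asks=[#4:4@105 #6:4@105]
After op 8 cancel(order #3): fills=none; bids=[#1:2@103] asks=[#4:4@105 #6:4@105]
After op 9 [order #7] limit_sell(price=97, qty=7): fills=#1x#7:2@103; bids=[-] asks=[#7:5@97 #4:4@105 #6:4@105]
After op 10 [order #8] limit_buy(price=102, qty=8): fills=#8x#7:5@97; bids=[#8:3@102] asks=[#4:4@105 #6:4@105]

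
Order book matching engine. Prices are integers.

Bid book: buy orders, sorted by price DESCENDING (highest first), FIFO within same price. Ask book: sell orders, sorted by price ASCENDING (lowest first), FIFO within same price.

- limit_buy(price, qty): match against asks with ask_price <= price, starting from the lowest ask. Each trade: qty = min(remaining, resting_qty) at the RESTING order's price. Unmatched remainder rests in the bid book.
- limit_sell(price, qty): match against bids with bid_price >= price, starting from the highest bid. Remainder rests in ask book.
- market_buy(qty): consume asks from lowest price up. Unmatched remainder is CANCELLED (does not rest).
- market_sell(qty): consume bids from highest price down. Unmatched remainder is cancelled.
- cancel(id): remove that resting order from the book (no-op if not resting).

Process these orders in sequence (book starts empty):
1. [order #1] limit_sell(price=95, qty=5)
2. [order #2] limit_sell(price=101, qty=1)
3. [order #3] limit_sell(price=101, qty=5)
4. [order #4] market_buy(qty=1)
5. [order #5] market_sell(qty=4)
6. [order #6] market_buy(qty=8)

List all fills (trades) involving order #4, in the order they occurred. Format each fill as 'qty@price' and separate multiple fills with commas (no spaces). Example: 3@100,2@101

Answer: 1@95

Derivation:
After op 1 [order #1] limit_sell(price=95, qty=5): fills=none; bids=[-] asks=[#1:5@95]
After op 2 [order #2] limit_sell(price=101, qty=1): fills=none; bids=[-] asks=[#1:5@95 #2:1@101]
After op 3 [order #3] limit_sell(price=101, qty=5): fills=none; bids=[-] asks=[#1:5@95 #2:1@101 #3:5@101]
After op 4 [order #4] market_buy(qty=1): fills=#4x#1:1@95; bids=[-] asks=[#1:4@95 #2:1@101 #3:5@101]
After op 5 [order #5] market_sell(qty=4): fills=none; bids=[-] asks=[#1:4@95 #2:1@101 #3:5@101]
After op 6 [order #6] market_buy(qty=8): fills=#6x#1:4@95 #6x#2:1@101 #6x#3:3@101; bids=[-] asks=[#3:2@101]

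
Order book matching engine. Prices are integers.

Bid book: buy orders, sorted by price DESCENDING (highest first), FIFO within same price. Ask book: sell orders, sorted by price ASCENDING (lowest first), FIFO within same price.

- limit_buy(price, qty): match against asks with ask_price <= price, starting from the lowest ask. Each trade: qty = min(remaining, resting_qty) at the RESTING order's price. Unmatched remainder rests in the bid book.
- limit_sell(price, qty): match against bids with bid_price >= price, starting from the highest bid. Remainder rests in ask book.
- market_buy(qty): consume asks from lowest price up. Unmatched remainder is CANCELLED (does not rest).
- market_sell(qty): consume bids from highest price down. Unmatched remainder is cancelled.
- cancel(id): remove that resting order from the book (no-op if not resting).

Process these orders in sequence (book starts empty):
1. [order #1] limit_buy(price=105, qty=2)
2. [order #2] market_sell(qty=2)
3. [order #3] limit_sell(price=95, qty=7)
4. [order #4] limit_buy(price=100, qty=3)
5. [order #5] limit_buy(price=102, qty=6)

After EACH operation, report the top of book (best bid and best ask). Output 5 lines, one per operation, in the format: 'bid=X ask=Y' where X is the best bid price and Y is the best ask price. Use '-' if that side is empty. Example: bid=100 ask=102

After op 1 [order #1] limit_buy(price=105, qty=2): fills=none; bids=[#1:2@105] asks=[-]
After op 2 [order #2] market_sell(qty=2): fills=#1x#2:2@105; bids=[-] asks=[-]
After op 3 [order #3] limit_sell(price=95, qty=7): fills=none; bids=[-] asks=[#3:7@95]
After op 4 [order #4] limit_buy(price=100, qty=3): fills=#4x#3:3@95; bids=[-] asks=[#3:4@95]
After op 5 [order #5] limit_buy(price=102, qty=6): fills=#5x#3:4@95; bids=[#5:2@102] asks=[-]

Answer: bid=105 ask=-
bid=- ask=-
bid=- ask=95
bid=- ask=95
bid=102 ask=-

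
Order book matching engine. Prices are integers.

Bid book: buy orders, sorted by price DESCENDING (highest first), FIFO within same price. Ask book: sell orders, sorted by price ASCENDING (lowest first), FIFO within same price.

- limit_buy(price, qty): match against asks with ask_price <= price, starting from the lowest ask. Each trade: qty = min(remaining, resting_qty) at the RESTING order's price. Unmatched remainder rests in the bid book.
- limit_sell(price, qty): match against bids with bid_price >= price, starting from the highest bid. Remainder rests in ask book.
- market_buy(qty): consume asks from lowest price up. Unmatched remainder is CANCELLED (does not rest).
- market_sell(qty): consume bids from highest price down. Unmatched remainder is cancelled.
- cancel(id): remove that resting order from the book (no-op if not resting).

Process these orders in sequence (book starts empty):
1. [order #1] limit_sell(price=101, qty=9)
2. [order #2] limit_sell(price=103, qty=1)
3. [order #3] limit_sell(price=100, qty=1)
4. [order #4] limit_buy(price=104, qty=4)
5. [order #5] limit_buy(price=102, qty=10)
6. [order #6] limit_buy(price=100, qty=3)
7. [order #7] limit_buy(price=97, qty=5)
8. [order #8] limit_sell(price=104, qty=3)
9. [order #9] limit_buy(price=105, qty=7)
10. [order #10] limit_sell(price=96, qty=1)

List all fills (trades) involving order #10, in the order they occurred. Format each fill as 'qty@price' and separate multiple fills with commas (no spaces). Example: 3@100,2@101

After op 1 [order #1] limit_sell(price=101, qty=9): fills=none; bids=[-] asks=[#1:9@101]
After op 2 [order #2] limit_sell(price=103, qty=1): fills=none; bids=[-] asks=[#1:9@101 #2:1@103]
After op 3 [order #3] limit_sell(price=100, qty=1): fills=none; bids=[-] asks=[#3:1@100 #1:9@101 #2:1@103]
After op 4 [order #4] limit_buy(price=104, qty=4): fills=#4x#3:1@100 #4x#1:3@101; bids=[-] asks=[#1:6@101 #2:1@103]
After op 5 [order #5] limit_buy(price=102, qty=10): fills=#5x#1:6@101; bids=[#5:4@102] asks=[#2:1@103]
After op 6 [order #6] limit_buy(price=100, qty=3): fills=none; bids=[#5:4@102 #6:3@100] asks=[#2:1@103]
After op 7 [order #7] limit_buy(price=97, qty=5): fills=none; bids=[#5:4@102 #6:3@100 #7:5@97] asks=[#2:1@103]
After op 8 [order #8] limit_sell(price=104, qty=3): fills=none; bids=[#5:4@102 #6:3@100 #7:5@97] asks=[#2:1@103 #8:3@104]
After op 9 [order #9] limit_buy(price=105, qty=7): fills=#9x#2:1@103 #9x#8:3@104; bids=[#9:3@105 #5:4@102 #6:3@100 #7:5@97] asks=[-]
After op 10 [order #10] limit_sell(price=96, qty=1): fills=#9x#10:1@105; bids=[#9:2@105 #5:4@102 #6:3@100 #7:5@97] asks=[-]

Answer: 1@105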